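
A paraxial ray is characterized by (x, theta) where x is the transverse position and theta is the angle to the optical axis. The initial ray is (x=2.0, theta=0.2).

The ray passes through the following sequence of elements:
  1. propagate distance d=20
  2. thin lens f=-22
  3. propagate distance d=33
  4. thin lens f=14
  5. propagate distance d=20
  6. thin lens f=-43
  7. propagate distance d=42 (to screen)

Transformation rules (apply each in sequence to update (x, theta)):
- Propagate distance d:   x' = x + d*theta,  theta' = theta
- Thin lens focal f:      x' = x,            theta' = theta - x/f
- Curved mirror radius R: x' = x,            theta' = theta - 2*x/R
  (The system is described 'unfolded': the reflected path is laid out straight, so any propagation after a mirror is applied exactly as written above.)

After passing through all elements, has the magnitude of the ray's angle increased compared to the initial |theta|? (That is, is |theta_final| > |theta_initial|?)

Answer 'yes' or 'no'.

Initial: x=2.0000 theta=0.2000
After 1 (propagate distance d=20): x=6.0000 theta=0.2000
After 2 (thin lens f=-22): x=6.0000 theta=26/55 (≈0.4727)
After 3 (propagate distance d=33): x=21.6000 theta=26/55 (≈0.4727)
After 4 (thin lens f=14): x=21.6000 theta=-412/385 (≈-1.0701)
After 5 (propagate distance d=20): x=76/385 (≈0.1974) theta=-412/385 (≈-1.0701)
After 6 (thin lens f=-43): x=76/385 (≈0.1974) theta=-504/473 (≈-1.0655)
After 7 (propagate distance d=42 (to screen)): x=-737612/16555 (≈-44.5552) theta=-504/473 (≈-1.0655)
|theta_initial|=0.2000 |theta_final|=504/473 (≈1.0655) -> increased

Answer: yes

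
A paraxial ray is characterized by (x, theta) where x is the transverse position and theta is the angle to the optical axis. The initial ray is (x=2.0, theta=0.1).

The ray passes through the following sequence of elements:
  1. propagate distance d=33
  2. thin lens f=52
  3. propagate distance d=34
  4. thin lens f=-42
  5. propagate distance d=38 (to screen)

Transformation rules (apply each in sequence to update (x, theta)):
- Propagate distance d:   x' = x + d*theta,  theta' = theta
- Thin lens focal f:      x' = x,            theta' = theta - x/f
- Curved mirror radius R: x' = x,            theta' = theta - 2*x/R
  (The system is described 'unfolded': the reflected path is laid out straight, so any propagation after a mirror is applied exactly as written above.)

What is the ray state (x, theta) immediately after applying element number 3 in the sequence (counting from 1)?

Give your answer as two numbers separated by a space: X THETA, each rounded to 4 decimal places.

Answer: 5.2346 -0.0019

Derivation:
Initial: x=2.0000 theta=0.1000
After 1 (propagate distance d=33): x=5.3000 theta=0.1000
After 2 (thin lens f=52): x=5.3000 theta=-1/520 (≈-0.0019)
After 3 (propagate distance d=34): x=1361/260 (≈5.2346) theta=-1/520 (≈-0.0019)
Rounded to 4 decimal places: x = 5.2346, theta = -0.0019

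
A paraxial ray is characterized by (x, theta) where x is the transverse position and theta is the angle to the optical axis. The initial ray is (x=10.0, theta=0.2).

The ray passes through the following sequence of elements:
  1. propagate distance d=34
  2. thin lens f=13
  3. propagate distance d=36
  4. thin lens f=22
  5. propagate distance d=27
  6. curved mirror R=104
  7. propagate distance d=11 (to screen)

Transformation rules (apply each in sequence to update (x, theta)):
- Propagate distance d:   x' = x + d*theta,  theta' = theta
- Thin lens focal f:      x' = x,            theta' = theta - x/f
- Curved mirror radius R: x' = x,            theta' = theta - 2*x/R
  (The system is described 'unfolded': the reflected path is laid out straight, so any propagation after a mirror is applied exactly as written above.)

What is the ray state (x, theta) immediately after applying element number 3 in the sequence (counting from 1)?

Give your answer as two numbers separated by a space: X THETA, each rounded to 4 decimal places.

Answer: -22.5231 -1.0923

Derivation:
Initial: x=10.0000 theta=0.2000
After 1 (propagate distance d=34): x=16.8000 theta=0.2000
After 2 (thin lens f=13): x=16.8000 theta=-71/65 (≈-1.0923)
After 3 (propagate distance d=36): x=-1464/65 (≈-22.5231) theta=-71/65 (≈-1.0923)
Rounded to 4 decimal places: x = -22.5231, theta = -1.0923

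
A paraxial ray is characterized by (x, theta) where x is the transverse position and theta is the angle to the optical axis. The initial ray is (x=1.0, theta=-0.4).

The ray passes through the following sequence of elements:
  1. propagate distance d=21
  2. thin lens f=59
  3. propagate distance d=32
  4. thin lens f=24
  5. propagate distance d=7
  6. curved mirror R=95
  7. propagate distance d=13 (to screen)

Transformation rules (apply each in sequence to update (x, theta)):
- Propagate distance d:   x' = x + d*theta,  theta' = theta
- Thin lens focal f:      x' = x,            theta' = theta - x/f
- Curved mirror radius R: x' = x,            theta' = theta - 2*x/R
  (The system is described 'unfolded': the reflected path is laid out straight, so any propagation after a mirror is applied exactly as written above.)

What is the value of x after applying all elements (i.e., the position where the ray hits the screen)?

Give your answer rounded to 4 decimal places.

Answer: -4.5253

Derivation:
Initial: x=1.0000 theta=-0.4000
After 1 (propagate distance d=21): x=-7.4000 theta=-0.4000
After 2 (thin lens f=59): x=-7.4000 theta=-81/295 (≈-0.2746)
After 3 (propagate distance d=32): x=-955/59 (≈-16.1864) theta=-81/295 (≈-0.2746)
After 4 (thin lens f=24): x=-955/59 (≈-16.1864) theta=2831/7080 (≈0.3999)
After 5 (propagate distance d=7): x=-94783/7080 (≈-13.3874) theta=2831/7080 (≈0.3999)
After 6 (curved mirror R=95): x=-94783/7080 (≈-13.3874) theta=152837/224200 (≈0.6817)
After 7 (propagate distance d=13 (to screen)): x=-1521871/336300 (≈-4.5253) theta=152837/224200 (≈0.6817)
Rounded to 4 decimal places: x = -4.5253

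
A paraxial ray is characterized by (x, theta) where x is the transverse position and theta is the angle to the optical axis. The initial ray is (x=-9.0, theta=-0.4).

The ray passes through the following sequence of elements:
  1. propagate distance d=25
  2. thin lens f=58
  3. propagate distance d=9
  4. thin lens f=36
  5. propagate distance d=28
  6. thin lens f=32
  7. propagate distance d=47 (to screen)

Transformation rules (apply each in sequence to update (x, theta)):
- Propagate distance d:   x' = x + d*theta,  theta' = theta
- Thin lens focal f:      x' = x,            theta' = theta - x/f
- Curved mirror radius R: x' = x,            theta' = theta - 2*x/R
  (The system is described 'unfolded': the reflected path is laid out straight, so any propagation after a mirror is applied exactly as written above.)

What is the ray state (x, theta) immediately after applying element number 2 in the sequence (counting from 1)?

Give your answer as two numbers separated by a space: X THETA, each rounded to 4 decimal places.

Initial: x=-9.0000 theta=-0.4000
After 1 (propagate distance d=25): x=-19.0000 theta=-0.4000
After 2 (thin lens f=58): x=-19.0000 theta=-21/290 (≈-0.0724)
Rounded to 4 decimal places: x = -19.0000, theta = -0.0724

Answer: -19.0000 -0.0724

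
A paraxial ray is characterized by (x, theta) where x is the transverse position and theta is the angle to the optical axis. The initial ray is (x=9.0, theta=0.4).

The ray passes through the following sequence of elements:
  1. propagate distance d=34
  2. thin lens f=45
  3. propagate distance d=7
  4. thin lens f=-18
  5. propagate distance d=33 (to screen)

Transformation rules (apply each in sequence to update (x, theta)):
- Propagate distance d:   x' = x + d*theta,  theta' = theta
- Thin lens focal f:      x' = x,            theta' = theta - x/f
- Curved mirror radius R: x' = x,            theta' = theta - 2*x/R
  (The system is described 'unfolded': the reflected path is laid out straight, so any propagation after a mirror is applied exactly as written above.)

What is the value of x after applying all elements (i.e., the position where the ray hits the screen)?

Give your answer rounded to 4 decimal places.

Initial: x=9.0000 theta=0.4000
After 1 (propagate distance d=34): x=22.6000 theta=0.4000
After 2 (thin lens f=45): x=22.6000 theta=-23/225 (≈-0.1022)
After 3 (propagate distance d=7): x=4924/225 (≈21.8844) theta=-23/225 (≈-0.1022)
After 4 (thin lens f=-18): x=4924/225 (≈21.8844) theta=451/405 (≈1.1136)
After 5 (propagate distance d=33 (to screen)): x=39577/675 (≈58.6326) theta=451/405 (≈1.1136)
Rounded to 4 decimal places: x = 58.6326

Answer: 58.6326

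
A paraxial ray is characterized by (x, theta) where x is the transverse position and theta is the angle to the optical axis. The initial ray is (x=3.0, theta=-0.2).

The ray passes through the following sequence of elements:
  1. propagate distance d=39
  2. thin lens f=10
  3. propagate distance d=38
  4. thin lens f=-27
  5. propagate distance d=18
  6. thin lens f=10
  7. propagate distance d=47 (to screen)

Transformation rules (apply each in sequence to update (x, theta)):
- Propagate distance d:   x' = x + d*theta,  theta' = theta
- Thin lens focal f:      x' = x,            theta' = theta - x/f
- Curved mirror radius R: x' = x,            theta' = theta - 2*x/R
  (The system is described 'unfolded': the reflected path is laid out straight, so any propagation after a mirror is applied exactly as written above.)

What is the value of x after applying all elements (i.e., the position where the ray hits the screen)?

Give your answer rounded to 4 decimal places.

Initial: x=3.0000 theta=-0.2000
After 1 (propagate distance d=39): x=-4.8000 theta=-0.2000
After 2 (thin lens f=10): x=-4.8000 theta=0.2800
After 3 (propagate distance d=38): x=5.8400 theta=0.2800
After 4 (thin lens f=-27): x=5.8400 theta=67/135 (≈0.4963)
After 5 (propagate distance d=18): x=1108/75 (≈14.7733) theta=67/135 (≈0.4963)
After 6 (thin lens f=10): x=1108/75 (≈14.7733) theta=-3311/3375 (≈-0.9810)
After 7 (propagate distance d=47 (to screen)): x=-105757/3375 (≈-31.3354) theta=-3311/3375 (≈-0.9810)
Rounded to 4 decimal places: x = -31.3354

Answer: -31.3354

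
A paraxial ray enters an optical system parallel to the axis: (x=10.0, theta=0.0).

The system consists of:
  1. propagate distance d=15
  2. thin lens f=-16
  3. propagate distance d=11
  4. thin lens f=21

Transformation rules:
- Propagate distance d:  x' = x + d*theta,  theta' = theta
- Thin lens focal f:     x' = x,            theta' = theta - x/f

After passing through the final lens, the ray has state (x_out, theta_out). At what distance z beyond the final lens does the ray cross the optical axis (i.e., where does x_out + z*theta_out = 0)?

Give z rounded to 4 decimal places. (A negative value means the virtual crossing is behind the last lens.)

Answer: 94.5000

Derivation:
Initial: x=10.0000 theta=0.0000
After 1 (propagate distance d=15): x=10.0000 theta=0.0000
After 2 (thin lens f=-16): x=10.0000 theta=0.6250
After 3 (propagate distance d=11): x=16.8750 theta=0.6250
After 4 (thin lens f=21): x=16.8750 theta=-5/28 (≈-0.1786)
z_focus = -x_out/theta_out = -(16.8750)/(-5/28) = 94.5000
Rounded to 4 decimal places: z = 94.5000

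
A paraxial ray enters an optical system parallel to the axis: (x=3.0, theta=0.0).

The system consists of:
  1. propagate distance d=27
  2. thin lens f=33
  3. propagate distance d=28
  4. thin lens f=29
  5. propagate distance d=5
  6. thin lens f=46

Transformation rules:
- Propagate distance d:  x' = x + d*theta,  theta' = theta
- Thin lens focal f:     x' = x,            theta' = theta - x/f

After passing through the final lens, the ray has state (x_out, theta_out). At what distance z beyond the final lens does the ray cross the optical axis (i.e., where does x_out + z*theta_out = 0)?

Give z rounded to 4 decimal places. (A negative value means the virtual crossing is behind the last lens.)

Answer: -0.7472

Derivation:
Initial: x=3.0000 theta=0.0000
After 1 (propagate distance d=27): x=3.0000 theta=0.0000
After 2 (thin lens f=33): x=3.0000 theta=-1/11 (≈-0.0909)
After 3 (propagate distance d=28): x=5/11 (≈0.4545) theta=-1/11 (≈-0.0909)
After 4 (thin lens f=29): x=5/11 (≈0.4545) theta=-34/319 (≈-0.1066)
After 5 (propagate distance d=5): x=-25/319 (≈-0.0784) theta=-34/319 (≈-0.1066)
After 6 (thin lens f=46): x=-25/319 (≈-0.0784) theta=-1539/14674 (≈-0.1049)
z_focus = -x_out/theta_out = -(-25/319)/(-1539/14674) = -1150/1539 ≈ -0.7472
Rounded to 4 decimal places: z = -0.7472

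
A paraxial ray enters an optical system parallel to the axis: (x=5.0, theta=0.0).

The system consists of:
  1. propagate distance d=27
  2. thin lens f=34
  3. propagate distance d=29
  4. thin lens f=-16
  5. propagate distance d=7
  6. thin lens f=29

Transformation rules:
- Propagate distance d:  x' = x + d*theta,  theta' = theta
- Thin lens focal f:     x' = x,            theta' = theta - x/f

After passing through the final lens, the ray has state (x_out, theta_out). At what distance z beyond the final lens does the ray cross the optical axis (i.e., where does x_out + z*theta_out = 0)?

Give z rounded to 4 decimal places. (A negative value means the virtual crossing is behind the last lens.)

Initial: x=5.0000 theta=0.0000
After 1 (propagate distance d=27): x=5.0000 theta=0.0000
After 2 (thin lens f=34): x=5.0000 theta=-5/34 (≈-0.1471)
After 3 (propagate distance d=29): x=25/34 (≈0.7353) theta=-5/34 (≈-0.1471)
After 4 (thin lens f=-16): x=25/34 (≈0.7353) theta=-55/544 (≈-0.1011)
After 5 (propagate distance d=7): x=15/544 (≈0.0276) theta=-55/544 (≈-0.1011)
After 6 (thin lens f=29): x=15/544 (≈0.0276) theta=-805/7888 (≈-0.1021)
z_focus = -x_out/theta_out = -(15/544)/(-805/7888) = 87/322 ≈ 0.2702
Rounded to 4 decimal places: z = 0.2702

Answer: 0.2702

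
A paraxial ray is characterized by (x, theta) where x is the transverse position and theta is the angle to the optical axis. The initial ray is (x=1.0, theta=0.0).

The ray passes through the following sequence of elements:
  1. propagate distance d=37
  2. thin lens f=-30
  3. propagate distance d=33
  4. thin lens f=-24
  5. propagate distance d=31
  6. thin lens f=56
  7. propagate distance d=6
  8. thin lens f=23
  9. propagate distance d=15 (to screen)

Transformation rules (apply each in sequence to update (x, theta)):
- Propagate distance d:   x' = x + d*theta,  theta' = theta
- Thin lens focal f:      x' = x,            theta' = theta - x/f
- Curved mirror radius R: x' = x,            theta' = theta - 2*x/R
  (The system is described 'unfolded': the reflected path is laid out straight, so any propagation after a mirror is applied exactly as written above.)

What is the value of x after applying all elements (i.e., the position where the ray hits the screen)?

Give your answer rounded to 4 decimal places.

Answer: 2.3143

Derivation:
Initial: x=1.0000 theta=0.0000
After 1 (propagate distance d=37): x=1.0000 theta=0.0000
After 2 (thin lens f=-30): x=1.0000 theta=1/30 (≈0.0333)
After 3 (propagate distance d=33): x=2.1000 theta=1/30 (≈0.0333)
After 4 (thin lens f=-24): x=2.1000 theta=29/240 (≈0.1208)
After 5 (propagate distance d=31): x=1403/240 (≈5.8458) theta=29/240 (≈0.1208)
After 6 (thin lens f=56): x=1403/240 (≈5.8458) theta=221/13440 (≈0.0164)
After 7 (propagate distance d=6): x=39947/6720 (≈5.9445) theta=221/13440 (≈0.0164)
After 8 (thin lens f=23): x=39947/6720 (≈5.9445) theta=-24937/103040 (≈-0.2420)
After 9 (propagate distance d=15 (to screen)): x=715397/309120 (≈2.3143) theta=-24937/103040 (≈-0.2420)
Rounded to 4 decimal places: x = 2.3143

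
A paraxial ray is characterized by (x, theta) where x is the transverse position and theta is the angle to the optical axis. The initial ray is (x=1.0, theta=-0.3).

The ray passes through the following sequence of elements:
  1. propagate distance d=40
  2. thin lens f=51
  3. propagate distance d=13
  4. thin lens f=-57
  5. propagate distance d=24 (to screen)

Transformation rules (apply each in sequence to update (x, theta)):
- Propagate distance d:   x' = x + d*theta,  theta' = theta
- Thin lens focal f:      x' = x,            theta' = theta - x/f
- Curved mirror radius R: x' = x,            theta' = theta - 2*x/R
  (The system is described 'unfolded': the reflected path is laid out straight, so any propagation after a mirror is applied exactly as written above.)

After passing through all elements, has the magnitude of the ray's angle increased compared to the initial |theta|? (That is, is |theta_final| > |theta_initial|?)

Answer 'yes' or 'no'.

Answer: no

Derivation:
Initial: x=1.0000 theta=-0.3000
After 1 (propagate distance d=40): x=-11.0000 theta=-0.3000
After 2 (thin lens f=51): x=-11.0000 theta=-43/510 (≈-0.0843)
After 3 (propagate distance d=13): x=-6169/510 (≈-12.0961) theta=-43/510 (≈-0.0843)
After 4 (thin lens f=-57): x=-6169/510 (≈-12.0961) theta=-862/2907 (≈-0.2965)
After 5 (propagate distance d=24 (to screen)): x=-62057/3230 (≈-19.2127) theta=-862/2907 (≈-0.2965)
|theta_initial|=0.3000 |theta_final|=862/2907 (≈0.2965) -> not increased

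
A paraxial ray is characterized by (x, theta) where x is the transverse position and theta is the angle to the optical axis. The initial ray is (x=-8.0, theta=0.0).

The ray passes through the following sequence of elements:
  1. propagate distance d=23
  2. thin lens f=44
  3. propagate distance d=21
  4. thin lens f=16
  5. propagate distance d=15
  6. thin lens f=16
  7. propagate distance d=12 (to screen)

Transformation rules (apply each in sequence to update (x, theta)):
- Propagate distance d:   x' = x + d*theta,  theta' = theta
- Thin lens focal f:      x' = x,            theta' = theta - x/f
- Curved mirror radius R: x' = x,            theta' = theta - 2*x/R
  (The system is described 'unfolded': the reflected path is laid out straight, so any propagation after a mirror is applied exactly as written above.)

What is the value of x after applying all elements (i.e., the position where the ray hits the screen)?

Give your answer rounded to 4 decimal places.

Answer: 5.9347

Derivation:
Initial: x=-8.0000 theta=0.0000
After 1 (propagate distance d=23): x=-8.0000 theta=0.0000
After 2 (thin lens f=44): x=-8.0000 theta=2/11 (≈0.1818)
After 3 (propagate distance d=21): x=-46/11 (≈-4.1818) theta=2/11 (≈0.1818)
After 4 (thin lens f=16): x=-46/11 (≈-4.1818) theta=39/88 (≈0.4432)
After 5 (propagate distance d=15): x=217/88 (≈2.4659) theta=39/88 (≈0.4432)
After 6 (thin lens f=16): x=217/88 (≈2.4659) theta=37/128 (≈0.2891)
After 7 (propagate distance d=12 (to screen)): x=2089/352 (≈5.9347) theta=37/128 (≈0.2891)
Rounded to 4 decimal places: x = 5.9347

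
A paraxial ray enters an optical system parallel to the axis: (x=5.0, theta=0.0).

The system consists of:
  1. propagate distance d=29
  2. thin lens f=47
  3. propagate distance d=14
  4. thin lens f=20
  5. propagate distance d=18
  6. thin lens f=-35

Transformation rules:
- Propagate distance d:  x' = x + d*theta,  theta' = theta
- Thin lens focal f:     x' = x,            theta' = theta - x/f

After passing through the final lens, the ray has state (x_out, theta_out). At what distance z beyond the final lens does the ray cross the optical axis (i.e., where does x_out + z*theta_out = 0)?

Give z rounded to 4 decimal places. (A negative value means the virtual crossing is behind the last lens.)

Answer: -4.7883

Derivation:
Initial: x=5.0000 theta=0.0000
After 1 (propagate distance d=29): x=5.0000 theta=0.0000
After 2 (thin lens f=47): x=5.0000 theta=-5/47 (≈-0.1064)
After 3 (propagate distance d=14): x=165/47 (≈3.5106) theta=-5/47 (≈-0.1064)
After 4 (thin lens f=20): x=165/47 (≈3.5106) theta=-53/188 (≈-0.2819)
After 5 (propagate distance d=18): x=-147/94 (≈-1.5638) theta=-53/188 (≈-0.2819)
After 6 (thin lens f=-35): x=-147/94 (≈-1.5638) theta=-307/940 (≈-0.3266)
z_focus = -x_out/theta_out = -(-147/94)/(-307/940) = -1470/307 ≈ -4.7883
Rounded to 4 decimal places: z = -4.7883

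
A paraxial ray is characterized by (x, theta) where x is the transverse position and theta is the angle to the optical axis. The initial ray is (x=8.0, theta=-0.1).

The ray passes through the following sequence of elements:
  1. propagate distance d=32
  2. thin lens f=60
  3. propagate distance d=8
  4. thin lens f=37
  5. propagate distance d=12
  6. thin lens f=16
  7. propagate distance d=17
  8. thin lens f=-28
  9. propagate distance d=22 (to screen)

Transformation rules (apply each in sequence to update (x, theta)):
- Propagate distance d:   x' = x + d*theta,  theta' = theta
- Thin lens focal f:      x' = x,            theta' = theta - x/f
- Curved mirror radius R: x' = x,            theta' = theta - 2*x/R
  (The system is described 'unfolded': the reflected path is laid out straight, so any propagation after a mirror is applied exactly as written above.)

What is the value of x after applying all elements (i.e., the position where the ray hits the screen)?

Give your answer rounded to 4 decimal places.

Answer: -14.3428

Derivation:
Initial: x=8.0000 theta=-0.1000
After 1 (propagate distance d=32): x=4.8000 theta=-0.1000
After 2 (thin lens f=60): x=4.8000 theta=-0.1800
After 3 (propagate distance d=8): x=3.3600 theta=-0.1800
After 4 (thin lens f=37): x=3.3600 theta=-501/1850 (≈-0.2708)
After 5 (propagate distance d=12): x=102/925 (≈0.1103) theta=-501/1850 (≈-0.2708)
After 6 (thin lens f=16): x=102/925 (≈0.1103) theta=-411/1480 (≈-0.2777)
After 7 (propagate distance d=17): x=-34119/7400 (≈-4.6107) theta=-411/1480 (≈-0.2777)
After 8 (thin lens f=-28): x=-34119/7400 (≈-4.6107) theta=-91659/207200 (≈-0.4424)
After 9 (propagate distance d=22 (to screen)): x=-297183/20720 (≈-14.3428) theta=-91659/207200 (≈-0.4424)
Rounded to 4 decimal places: x = -14.3428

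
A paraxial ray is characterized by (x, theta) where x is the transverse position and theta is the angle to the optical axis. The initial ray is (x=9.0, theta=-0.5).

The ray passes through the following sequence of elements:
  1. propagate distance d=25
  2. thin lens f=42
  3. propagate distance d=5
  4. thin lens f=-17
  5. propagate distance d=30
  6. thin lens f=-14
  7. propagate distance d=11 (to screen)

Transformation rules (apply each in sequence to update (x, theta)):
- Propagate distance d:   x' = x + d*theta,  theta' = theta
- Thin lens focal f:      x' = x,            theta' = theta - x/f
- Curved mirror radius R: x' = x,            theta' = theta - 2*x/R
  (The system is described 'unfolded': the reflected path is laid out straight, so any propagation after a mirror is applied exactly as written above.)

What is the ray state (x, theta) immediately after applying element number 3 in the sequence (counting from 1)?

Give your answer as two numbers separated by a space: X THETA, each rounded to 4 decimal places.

Answer: -5.5833 -0.4167

Derivation:
Initial: x=9.0000 theta=-0.5000
After 1 (propagate distance d=25): x=-3.5000 theta=-0.5000
After 2 (thin lens f=42): x=-3.5000 theta=-5/12 (≈-0.4167)
After 3 (propagate distance d=5): x=-67/12 (≈-5.5833) theta=-5/12 (≈-0.4167)
Rounded to 4 decimal places: x = -5.5833, theta = -0.4167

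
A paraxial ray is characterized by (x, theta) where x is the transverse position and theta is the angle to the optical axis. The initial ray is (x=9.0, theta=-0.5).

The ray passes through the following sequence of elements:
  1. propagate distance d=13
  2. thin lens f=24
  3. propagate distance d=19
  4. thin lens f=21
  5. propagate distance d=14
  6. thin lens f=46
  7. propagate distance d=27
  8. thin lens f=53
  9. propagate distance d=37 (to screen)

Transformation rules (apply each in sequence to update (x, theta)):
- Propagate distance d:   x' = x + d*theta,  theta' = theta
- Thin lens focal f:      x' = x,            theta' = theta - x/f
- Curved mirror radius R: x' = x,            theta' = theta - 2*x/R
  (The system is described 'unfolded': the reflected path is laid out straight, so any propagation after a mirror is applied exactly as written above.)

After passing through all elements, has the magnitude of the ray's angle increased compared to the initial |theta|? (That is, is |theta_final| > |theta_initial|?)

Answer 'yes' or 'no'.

Answer: no

Derivation:
Initial: x=9.0000 theta=-0.5000
After 1 (propagate distance d=13): x=2.5000 theta=-0.5000
After 2 (thin lens f=24): x=2.5000 theta=-29/48 (≈-0.6042)
After 3 (propagate distance d=19): x=-431/48 (≈-8.9792) theta=-29/48 (≈-0.6042)
After 4 (thin lens f=21): x=-431/48 (≈-8.9792) theta=-89/504 (≈-0.1766)
After 5 (propagate distance d=14): x=-1649/144 (≈-11.4514) theta=-89/504 (≈-0.1766)
After 6 (thin lens f=46): x=-1649/144 (≈-11.4514) theta=3355/46368 (≈0.0724)
After 7 (propagate distance d=27): x=-440393/46368 (≈-9.4978) theta=3355/46368 (≈0.0724)
After 8 (thin lens f=53): x=-440393/46368 (≈-9.4978) theta=19319/76797 (≈0.2516)
After 9 (propagate distance d=37 (to screen)): x=-155711/819168 (≈-0.1901) theta=19319/76797 (≈0.2516)
|theta_initial|=0.5000 |theta_final|=19319/76797 (≈0.2516) -> not increased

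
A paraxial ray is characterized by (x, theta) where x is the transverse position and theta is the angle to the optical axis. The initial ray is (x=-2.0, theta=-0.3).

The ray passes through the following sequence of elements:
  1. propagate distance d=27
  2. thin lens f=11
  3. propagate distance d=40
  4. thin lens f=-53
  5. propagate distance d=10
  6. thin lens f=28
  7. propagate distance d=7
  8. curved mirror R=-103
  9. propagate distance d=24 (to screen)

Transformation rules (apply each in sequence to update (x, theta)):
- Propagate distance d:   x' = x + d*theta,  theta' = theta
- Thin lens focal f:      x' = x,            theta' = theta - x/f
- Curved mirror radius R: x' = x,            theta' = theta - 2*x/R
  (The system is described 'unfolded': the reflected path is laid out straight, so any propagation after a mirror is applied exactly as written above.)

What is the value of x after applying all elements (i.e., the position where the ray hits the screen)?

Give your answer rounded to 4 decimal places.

Initial: x=-2.0000 theta=-0.3000
After 1 (propagate distance d=27): x=-10.1000 theta=-0.3000
After 2 (thin lens f=11): x=-10.1000 theta=34/55 (≈0.6182)
After 3 (propagate distance d=40): x=1609/110 (≈14.6273) theta=34/55 (≈0.6182)
After 4 (thin lens f=-53): x=1609/110 (≈14.6273) theta=5213/5830 (≈0.8942)
After 5 (propagate distance d=10): x=137407/5830 (≈23.5690) theta=5213/5830 (≈0.8942)
After 6 (thin lens f=28): x=137407/5830 (≈23.5690) theta=8557/163240 (≈0.0524)
After 7 (propagate distance d=7): x=111637/4664 (≈23.9359) theta=8557/163240 (≈0.0524)
After 8 (curved mirror R=-103): x=111637/4664 (≈23.9359) theta=8695961/16813720 (≈0.5172)
After 9 (propagate distance d=24 (to screen)): x=611154449/16813720 (≈36.3486) theta=8695961/16813720 (≈0.5172)
Rounded to 4 decimal places: x = 36.3486

Answer: 36.3486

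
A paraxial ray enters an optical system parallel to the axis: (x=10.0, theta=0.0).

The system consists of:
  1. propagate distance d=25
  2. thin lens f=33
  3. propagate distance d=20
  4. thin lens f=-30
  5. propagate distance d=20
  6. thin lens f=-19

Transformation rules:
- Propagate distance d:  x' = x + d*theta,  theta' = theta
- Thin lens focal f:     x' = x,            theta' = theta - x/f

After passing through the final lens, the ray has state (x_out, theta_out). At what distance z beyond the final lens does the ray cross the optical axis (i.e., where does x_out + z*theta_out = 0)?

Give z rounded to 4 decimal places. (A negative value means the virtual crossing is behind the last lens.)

Answer: 3.4799

Derivation:
Initial: x=10.0000 theta=0.0000
After 1 (propagate distance d=25): x=10.0000 theta=0.0000
After 2 (thin lens f=33): x=10.0000 theta=-10/33 (≈-0.3030)
After 3 (propagate distance d=20): x=130/33 (≈3.9394) theta=-10/33 (≈-0.3030)
After 4 (thin lens f=-30): x=130/33 (≈3.9394) theta=-17/99 (≈-0.1717)
After 5 (propagate distance d=20): x=50/99 (≈0.5051) theta=-17/99 (≈-0.1717)
After 6 (thin lens f=-19): x=50/99 (≈0.5051) theta=-91/627 (≈-0.1451)
z_focus = -x_out/theta_out = -(50/99)/(-91/627) = 950/273 ≈ 3.4799
Rounded to 4 decimal places: z = 3.4799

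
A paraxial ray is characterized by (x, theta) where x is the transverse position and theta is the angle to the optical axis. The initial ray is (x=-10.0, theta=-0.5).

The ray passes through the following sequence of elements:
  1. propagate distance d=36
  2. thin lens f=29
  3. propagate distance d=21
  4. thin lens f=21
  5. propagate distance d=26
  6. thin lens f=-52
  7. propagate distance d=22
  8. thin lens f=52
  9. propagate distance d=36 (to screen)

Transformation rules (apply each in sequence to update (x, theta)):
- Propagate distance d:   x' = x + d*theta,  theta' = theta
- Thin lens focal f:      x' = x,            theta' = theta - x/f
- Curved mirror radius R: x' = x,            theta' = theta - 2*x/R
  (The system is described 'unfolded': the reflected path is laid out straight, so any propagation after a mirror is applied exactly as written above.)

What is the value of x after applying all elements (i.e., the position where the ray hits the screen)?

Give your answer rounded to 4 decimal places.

Initial: x=-10.0000 theta=-0.5000
After 1 (propagate distance d=36): x=-28.0000 theta=-0.5000
After 2 (thin lens f=29): x=-28.0000 theta=27/58 (≈0.4655)
After 3 (propagate distance d=21): x=-1057/58 (≈-18.2241) theta=27/58 (≈0.4655)
After 4 (thin lens f=21): x=-1057/58 (≈-18.2241) theta=4/3 (≈1.3333)
After 5 (propagate distance d=26): x=2861/174 (≈16.4425) theta=4/3 (≈1.3333)
After 6 (thin lens f=-52): x=2861/174 (≈16.4425) theta=4975/3016 (≈1.6495)
After 7 (propagate distance d=22): x=238561/4524 (≈52.7323) theta=4975/3016 (≈1.6495)
After 8 (thin lens f=52): x=238561/4524 (≈52.7323) theta=149489/235248 (≈0.6355)
After 9 (propagate distance d=36 (to screen)): x=2223347/29406 (≈75.6086) theta=149489/235248 (≈0.6355)
Rounded to 4 decimal places: x = 75.6086

Answer: 75.6086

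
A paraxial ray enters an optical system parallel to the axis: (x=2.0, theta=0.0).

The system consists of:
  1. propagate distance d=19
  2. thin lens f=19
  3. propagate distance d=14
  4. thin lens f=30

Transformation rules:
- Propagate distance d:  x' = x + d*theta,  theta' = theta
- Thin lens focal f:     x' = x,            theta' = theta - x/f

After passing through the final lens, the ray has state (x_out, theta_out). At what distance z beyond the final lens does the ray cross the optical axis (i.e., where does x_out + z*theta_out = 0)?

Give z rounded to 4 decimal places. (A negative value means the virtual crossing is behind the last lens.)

Initial: x=2.0000 theta=0.0000
After 1 (propagate distance d=19): x=2.0000 theta=0.0000
After 2 (thin lens f=19): x=2.0000 theta=-2/19 (≈-0.1053)
After 3 (propagate distance d=14): x=10/19 (≈0.5263) theta=-2/19 (≈-0.1053)
After 4 (thin lens f=30): x=10/19 (≈0.5263) theta=-7/57 (≈-0.1228)
z_focus = -x_out/theta_out = -(10/19)/(-7/57) = 30/7 ≈ 4.2857
Rounded to 4 decimal places: z = 4.2857

Answer: 4.2857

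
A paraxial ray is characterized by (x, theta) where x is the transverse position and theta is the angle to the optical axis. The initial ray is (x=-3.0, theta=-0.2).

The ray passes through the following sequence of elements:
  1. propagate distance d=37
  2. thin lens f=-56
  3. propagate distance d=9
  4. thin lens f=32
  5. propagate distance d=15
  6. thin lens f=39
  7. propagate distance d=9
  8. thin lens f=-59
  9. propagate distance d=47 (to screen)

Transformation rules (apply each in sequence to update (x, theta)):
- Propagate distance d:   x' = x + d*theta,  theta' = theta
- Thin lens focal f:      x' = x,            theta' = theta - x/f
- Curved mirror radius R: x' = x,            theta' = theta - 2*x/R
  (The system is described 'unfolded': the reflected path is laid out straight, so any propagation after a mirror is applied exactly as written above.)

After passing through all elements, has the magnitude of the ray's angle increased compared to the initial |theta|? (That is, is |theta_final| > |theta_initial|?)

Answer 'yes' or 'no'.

Answer: yes

Derivation:
Initial: x=-3.0000 theta=-0.2000
After 1 (propagate distance d=37): x=-10.4000 theta=-0.2000
After 2 (thin lens f=-56): x=-10.4000 theta=-27/70 (≈-0.3857)
After 3 (propagate distance d=9): x=-971/70 (≈-13.8714) theta=-27/70 (≈-0.3857)
After 4 (thin lens f=32): x=-971/70 (≈-13.8714) theta=107/2240 (≈0.0478)
After 5 (propagate distance d=15): x=-29467/2240 (≈-13.1549) theta=107/2240 (≈0.0478)
After 6 (thin lens f=39): x=-29467/2240 (≈-13.1549) theta=841/2184 (≈0.3851)
After 7 (propagate distance d=9): x=-282151/29120 (≈-9.6893) theta=841/2184 (≈0.3851)
After 8 (thin lens f=-59): x=-282151/29120 (≈-9.6893) theta=1138307/5154240 (≈0.2208)
After 9 (propagate distance d=47 (to screen)): x=1779851/2577120 (≈0.6906) theta=1138307/5154240 (≈0.2208)
|theta_initial|=0.2000 |theta_final|=1138307/5154240 (≈0.2208) -> increased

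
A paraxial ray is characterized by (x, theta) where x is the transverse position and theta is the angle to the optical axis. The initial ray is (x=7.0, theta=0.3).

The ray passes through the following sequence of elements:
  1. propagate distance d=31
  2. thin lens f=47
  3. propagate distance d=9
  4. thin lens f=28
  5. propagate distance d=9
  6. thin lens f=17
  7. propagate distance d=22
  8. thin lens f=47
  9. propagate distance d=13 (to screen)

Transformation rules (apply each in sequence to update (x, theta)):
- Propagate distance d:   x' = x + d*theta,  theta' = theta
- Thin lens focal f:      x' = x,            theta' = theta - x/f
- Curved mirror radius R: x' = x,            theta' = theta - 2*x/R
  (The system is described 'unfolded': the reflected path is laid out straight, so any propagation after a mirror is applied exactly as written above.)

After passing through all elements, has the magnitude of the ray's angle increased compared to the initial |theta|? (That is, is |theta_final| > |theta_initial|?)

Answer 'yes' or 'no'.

Initial: x=7.0000 theta=0.3000
After 1 (propagate distance d=31): x=16.3000 theta=0.3000
After 2 (thin lens f=47): x=16.3000 theta=-11/235 (≈-0.0468)
After 3 (propagate distance d=9): x=7463/470 (≈15.8787) theta=-11/235 (≈-0.0468)
After 4 (thin lens f=28): x=7463/470 (≈15.8787) theta=-8079/13160 (≈-0.6139)
After 5 (propagate distance d=9): x=2899/280 (≈10.3536) theta=-8079/13160 (≈-0.6139)
After 6 (thin lens f=17): x=2899/280 (≈10.3536) theta=-68399/55930 (≈-1.2229)
After 7 (propagate distance d=22): x=-528973/31960 (≈-16.5511) theta=-68399/55930 (≈-1.2229)
After 8 (thin lens f=47): x=-528973/31960 (≈-16.5511) theta=-9156201/10514840 (≈-0.8708)
After 9 (propagate distance d=13 (to screen)): x=-29306273/1051484 (≈-27.8713) theta=-9156201/10514840 (≈-0.8708)
|theta_initial|=0.3000 |theta_final|=9156201/10514840 (≈0.8708) -> increased

Answer: yes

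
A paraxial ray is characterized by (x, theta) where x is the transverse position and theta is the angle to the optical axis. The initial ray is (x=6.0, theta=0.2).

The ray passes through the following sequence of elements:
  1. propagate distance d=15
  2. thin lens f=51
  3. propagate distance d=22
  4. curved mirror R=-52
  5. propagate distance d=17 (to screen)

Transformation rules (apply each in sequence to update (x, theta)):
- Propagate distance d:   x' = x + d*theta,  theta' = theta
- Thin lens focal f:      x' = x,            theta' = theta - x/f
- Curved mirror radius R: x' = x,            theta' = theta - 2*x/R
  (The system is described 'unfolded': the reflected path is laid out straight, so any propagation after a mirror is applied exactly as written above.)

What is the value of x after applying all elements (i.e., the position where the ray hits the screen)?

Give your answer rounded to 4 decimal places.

Initial: x=6.0000 theta=0.2000
After 1 (propagate distance d=15): x=9.0000 theta=0.2000
After 2 (thin lens f=51): x=9.0000 theta=2/85 (≈0.0235)
After 3 (propagate distance d=22): x=809/85 (≈9.5176) theta=2/85 (≈0.0235)
After 4 (curved mirror R=-52): x=809/85 (≈9.5176) theta=861/2210 (≈0.3896)
After 5 (propagate distance d=17 (to screen)): x=35671/2210 (≈16.1407) theta=861/2210 (≈0.3896)
Rounded to 4 decimal places: x = 16.1407

Answer: 16.1407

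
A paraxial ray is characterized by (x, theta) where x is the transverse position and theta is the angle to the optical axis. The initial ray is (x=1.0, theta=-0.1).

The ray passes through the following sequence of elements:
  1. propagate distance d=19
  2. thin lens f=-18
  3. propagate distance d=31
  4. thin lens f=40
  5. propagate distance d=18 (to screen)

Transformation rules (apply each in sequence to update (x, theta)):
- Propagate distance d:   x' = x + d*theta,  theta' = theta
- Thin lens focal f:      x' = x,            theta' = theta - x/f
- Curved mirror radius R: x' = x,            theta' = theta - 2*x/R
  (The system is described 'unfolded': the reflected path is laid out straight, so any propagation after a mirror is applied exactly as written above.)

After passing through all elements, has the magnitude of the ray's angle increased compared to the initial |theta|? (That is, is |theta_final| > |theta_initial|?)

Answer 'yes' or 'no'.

Answer: no

Derivation:
Initial: x=1.0000 theta=-0.1000
After 1 (propagate distance d=19): x=-0.9000 theta=-0.1000
After 2 (thin lens f=-18): x=-0.9000 theta=-0.1500
After 3 (propagate distance d=31): x=-5.5500 theta=-0.1500
After 4 (thin lens f=40): x=-5.5500 theta=-9/800 (≈-0.0113)
After 5 (propagate distance d=18 (to screen)): x=-5.7525 theta=-9/800 (≈-0.0113)
|theta_initial|=0.1000 |theta_final|=9/800 (≈0.0113) -> not increased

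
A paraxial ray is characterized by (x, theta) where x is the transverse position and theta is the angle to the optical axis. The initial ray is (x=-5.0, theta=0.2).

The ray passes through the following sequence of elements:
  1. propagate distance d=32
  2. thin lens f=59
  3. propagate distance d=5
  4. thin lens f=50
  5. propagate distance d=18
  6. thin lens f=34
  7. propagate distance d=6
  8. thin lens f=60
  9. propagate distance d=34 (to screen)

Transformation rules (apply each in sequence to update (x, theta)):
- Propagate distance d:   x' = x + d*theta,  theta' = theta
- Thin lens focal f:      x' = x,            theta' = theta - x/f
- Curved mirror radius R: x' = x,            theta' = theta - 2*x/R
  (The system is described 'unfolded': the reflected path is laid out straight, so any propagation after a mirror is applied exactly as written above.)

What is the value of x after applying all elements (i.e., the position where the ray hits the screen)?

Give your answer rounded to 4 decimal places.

Answer: 1.8020

Derivation:
Initial: x=-5.0000 theta=0.2000
After 1 (propagate distance d=32): x=1.4000 theta=0.2000
After 2 (thin lens f=59): x=1.4000 theta=52/295 (≈0.1763)
After 3 (propagate distance d=5): x=673/295 (≈2.2814) theta=52/295 (≈0.1763)
After 4 (thin lens f=50): x=673/295 (≈2.2814) theta=1927/14750 (≈0.1306)
After 5 (propagate distance d=18): x=34168/7375 (≈4.6329) theta=1927/14750 (≈0.1306)
After 6 (thin lens f=34): x=34168/7375 (≈4.6329) theta=-1409/250750 (≈-0.0056)
After 7 (propagate distance d=6): x=576629/125375 (≈4.5992) theta=-1409/250750 (≈-0.0056)
After 8 (thin lens f=60): x=576629/125375 (≈4.5992) theta=-618899/7522500 (≈-0.0823)
After 9 (propagate distance d=34 (to screen)): x=6777587/3761250 (≈1.8020) theta=-618899/7522500 (≈-0.0823)
Rounded to 4 decimal places: x = 1.8020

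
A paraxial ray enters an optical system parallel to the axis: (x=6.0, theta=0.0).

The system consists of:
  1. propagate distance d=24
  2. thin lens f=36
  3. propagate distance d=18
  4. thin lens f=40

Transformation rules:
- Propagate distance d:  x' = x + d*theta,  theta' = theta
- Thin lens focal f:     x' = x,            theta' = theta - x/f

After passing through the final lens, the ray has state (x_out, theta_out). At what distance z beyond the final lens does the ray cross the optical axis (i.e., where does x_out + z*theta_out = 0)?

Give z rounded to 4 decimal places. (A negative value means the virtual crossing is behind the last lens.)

Answer: 12.4138

Derivation:
Initial: x=6.0000 theta=0.0000
After 1 (propagate distance d=24): x=6.0000 theta=0.0000
After 2 (thin lens f=36): x=6.0000 theta=-1/6 (≈-0.1667)
After 3 (propagate distance d=18): x=3.0000 theta=-1/6 (≈-0.1667)
After 4 (thin lens f=40): x=3.0000 theta=-29/120 (≈-0.2417)
z_focus = -x_out/theta_out = -(3.0000)/(-29/120) = 360/29 ≈ 12.4138
Rounded to 4 decimal places: z = 12.4138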